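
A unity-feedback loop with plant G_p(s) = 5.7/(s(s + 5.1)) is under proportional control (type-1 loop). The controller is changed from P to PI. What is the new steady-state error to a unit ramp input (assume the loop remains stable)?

The integrator raises the loop to type 2, so K_v → ∞ and e_ss to a ramp is zero.

0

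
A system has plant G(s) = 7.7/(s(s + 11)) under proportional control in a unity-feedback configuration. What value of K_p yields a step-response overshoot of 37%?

From %OS = 100·exp(−πζ/√(1−ζ²)) = 37%, ζ = −ln(0.37)/√(π²+ln²(0.37)) = 0.3017.
Characteristic equation s² + 11s + 7.7K_p = 0 gives ζ = 11/(2√(7.7K_p)).
Setting ζ = 0.3017: √(7.7K_p) = 11/(2·0.3017) = 18.23, so K_p = 332.3/7.7 = 43.2.

K_p = 43.2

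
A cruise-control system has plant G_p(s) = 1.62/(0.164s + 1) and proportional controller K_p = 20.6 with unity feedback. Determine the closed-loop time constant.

τ = 0.00477 s

Closed loop: T(s) = K_p·G_p/(1+K_p·G_p) = 33.37/(0.164s + 1 + 33.37), with pole at s = −(1 + 33.37)/0.164 = −209.6.
Closed-loop time constant τ = 1/209.6 = 0.00477 s.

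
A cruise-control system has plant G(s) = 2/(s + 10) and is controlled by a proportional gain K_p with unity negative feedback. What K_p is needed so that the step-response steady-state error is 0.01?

The loop is type 0, so e_ss(step) = 1/(1 + K_pos) with K_pos = K_p·G(0).
G(0) = 0.2. Require 1/(1 + K_p·0.2) = 0.01, so 1 + 0.2·K_p = 100.
K_p = (100 − 1)/0.2 = 495.

K_p = 495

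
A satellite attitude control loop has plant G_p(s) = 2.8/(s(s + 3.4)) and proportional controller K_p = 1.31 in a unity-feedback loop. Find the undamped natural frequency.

ω_n = 1.92 rad/s

The closed-loop denominator is s(s+3.4) + 1.31·2.8 = s² + 3.4s + 3.668.
So ω_n² = 3.668 ⇒ ω_n = 1.915 rad/s, and ζ = 3.4/(2ω_n) = 0.888.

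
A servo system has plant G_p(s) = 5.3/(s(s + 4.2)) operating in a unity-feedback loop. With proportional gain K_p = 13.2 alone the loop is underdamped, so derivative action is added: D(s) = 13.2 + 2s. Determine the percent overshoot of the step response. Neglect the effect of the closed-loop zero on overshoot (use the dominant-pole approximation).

Forward path: (13.2 + 2s)·5.3/(s(s+4.2)). The closed-loop characteristic equation is s² + (4.2 + 5.3·2)s + 5.3·13.2 = 0.
That is s² + 14.8s + 69.96 = 0, so ω_n = 8.364 rad/s and ζ = 14.8/(2·8.364) = 0.8847.
%OS = 100·exp(−πζ/√(1−ζ²)) = 0.257%.

0.257%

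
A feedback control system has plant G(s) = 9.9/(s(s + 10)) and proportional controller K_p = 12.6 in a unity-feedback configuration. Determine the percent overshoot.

20.7%

From 1 + K_pG(s) = 0: s² + 10s + 124.7 = 0 ⇒ ω_n = 11.17, ζ = 0.4477.
%OS = 100·exp(−πζ/√(1−ζ²)) = 100·exp(−π·0.4477/√0.7996) = 20.7%.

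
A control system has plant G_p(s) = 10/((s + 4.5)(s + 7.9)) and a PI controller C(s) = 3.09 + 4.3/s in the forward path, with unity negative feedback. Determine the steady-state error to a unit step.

0

The open loop C(s)G_p(s) has a pole at the origin (type 1), so the static position error constant is infinite and e_ss = 1/(1+∞) = 0.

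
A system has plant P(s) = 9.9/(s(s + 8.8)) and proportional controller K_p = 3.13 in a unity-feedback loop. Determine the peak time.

T_p = 0.921 s

Closed-loop characteristic equation: s² + 8.8s + 30.99 = 0, so ω_n = 5.567 rad/s and ζ = 8.8/(2·5.567) = 0.7904.
Damped frequency ω_d = ω_n√(1−ζ²) = 3.41 rad/s, so peak time T_p = π/ω_d = 0.921 s.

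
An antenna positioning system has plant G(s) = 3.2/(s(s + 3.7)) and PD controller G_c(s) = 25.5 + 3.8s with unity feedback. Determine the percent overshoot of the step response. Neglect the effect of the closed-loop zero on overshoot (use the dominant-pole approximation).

Forward path: (25.5 + 3.8s)·3.2/(s(s+3.7)). The closed-loop characteristic equation is s² + (3.7 + 3.2·3.8)s + 3.2·25.5 = 0.
That is s² + 15.86s + 81.6 = 0, so ω_n = 9.033 rad/s and ζ = 15.86/(2·9.033) = 0.8779.
%OS = 100·exp(−πζ/√(1−ζ²)) = 0.316%.

0.316%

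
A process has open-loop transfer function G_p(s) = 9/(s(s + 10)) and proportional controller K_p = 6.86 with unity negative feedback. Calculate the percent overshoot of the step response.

7.49%

From 1 + K_pG_p(s) = 0: s² + 10s + 61.74 = 0 ⇒ ω_n = 7.857, ζ = 0.6363.
%OS = 100·exp(−πζ/√(1−ζ²)) = 100·exp(−π·0.6363/√0.5951) = 7.49%.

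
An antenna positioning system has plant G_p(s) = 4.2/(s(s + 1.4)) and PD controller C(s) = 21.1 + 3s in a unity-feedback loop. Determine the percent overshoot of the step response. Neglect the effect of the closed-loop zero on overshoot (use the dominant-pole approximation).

3.04%

Forward path: (21.1 + 3s)·4.2/(s(s+1.4)). The closed-loop characteristic equation is s² + (1.4 + 4.2·3)s + 4.2·21.1 = 0.
That is s² + 14s + 88.62 = 0, so ω_n = 9.414 rad/s and ζ = 14/(2·9.414) = 0.7436.
%OS = 100·exp(−πζ/√(1−ζ²)) = 3.04%.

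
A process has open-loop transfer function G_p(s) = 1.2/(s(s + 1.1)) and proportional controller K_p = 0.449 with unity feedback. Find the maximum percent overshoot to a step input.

Closed-loop characteristic equation: s² + 1.1s + 0.5388 = 0, so ω_n = 0.734 rad/s and ζ = 1.1/(2·0.734) = 0.7493.
%OS = 100·exp(−πζ/√(1−ζ²)) = 100·exp(−π·0.7493/√0.4386) = 2.86%.

2.86%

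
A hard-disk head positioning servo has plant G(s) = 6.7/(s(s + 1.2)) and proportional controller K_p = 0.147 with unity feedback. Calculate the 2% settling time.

The closed-loop denominator s² + 1.2s + 0.9849 gives ω_n = √0.9849 = 0.9924 and ζ = 1.2/(2ω_n) = 0.6046.
2% settling time T_s ≈ 4/(ζω_n) = 4/0.6 = 6.67 s.

T_s ≈ 6.67 s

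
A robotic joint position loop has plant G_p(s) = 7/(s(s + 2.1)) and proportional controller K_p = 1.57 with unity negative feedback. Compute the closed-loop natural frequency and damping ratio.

ω_n = 3.32 rad/s, ζ = 0.317

The closed-loop denominator is s(s+2.1) + 1.57·7 = s² + 2.1s + 10.99.
So ω_n² = 10.99 ⇒ ω_n = 3.315 rad/s, and ζ = 2.1/(2ω_n) = 0.317.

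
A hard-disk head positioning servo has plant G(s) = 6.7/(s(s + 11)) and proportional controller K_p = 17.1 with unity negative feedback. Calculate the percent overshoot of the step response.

15.2%

From 1 + K_pG(s) = 0: s² + 11s + 114.6 = 0 ⇒ ω_n = 10.7, ζ = 0.5138.
%OS = 100·exp(−πζ/√(1−ζ²)) = 100·exp(−π·0.5138/√0.736) = 15.2%.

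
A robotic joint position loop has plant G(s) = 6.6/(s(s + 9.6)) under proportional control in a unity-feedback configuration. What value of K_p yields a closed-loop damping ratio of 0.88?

K_p = 4.51

Closed-loop characteristic equation: s² + 9.6s + K_p·6.6 = 0.
So ω_n = √(6.6K_p) and 2ζω_n = 9.6, giving ζ = 9.6/(2√(6.6K_p)).
Setting ζ = 0.88: √(6.6K_p) = 9.6/(2·0.88) = 5.455, so K_p = 29.75/6.6 = 4.51.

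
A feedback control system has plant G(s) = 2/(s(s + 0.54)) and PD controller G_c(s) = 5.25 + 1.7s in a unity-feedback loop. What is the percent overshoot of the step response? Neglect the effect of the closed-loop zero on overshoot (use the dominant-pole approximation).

9.02%

Forward path: (5.25 + 1.7s)·2/(s(s+0.54)). The closed-loop characteristic equation is s² + (0.54 + 2·1.7)s + 2·5.25 = 0.
That is s² + 3.94s + 10.5 = 0, so ω_n = 3.24 rad/s and ζ = 3.94/(2·3.24) = 0.608.
%OS = 100·exp(−πζ/√(1−ζ²)) = 9.02%.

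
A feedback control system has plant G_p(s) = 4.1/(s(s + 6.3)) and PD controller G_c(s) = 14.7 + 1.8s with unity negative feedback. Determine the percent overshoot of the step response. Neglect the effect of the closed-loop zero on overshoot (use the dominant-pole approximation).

0.287%

Forward path: (14.7 + 1.8s)·4.1/(s(s+6.3)). The closed-loop characteristic equation is s² + (6.3 + 4.1·1.8)s + 4.1·14.7 = 0.
That is s² + 13.68s + 60.27 = 0, so ω_n = 7.763 rad/s and ζ = 13.68/(2·7.763) = 0.8811.
%OS = 100·exp(−πζ/√(1−ζ²)) = 0.287%.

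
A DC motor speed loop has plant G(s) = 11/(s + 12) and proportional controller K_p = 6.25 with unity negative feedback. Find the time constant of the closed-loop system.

Closed-loop transfer function: T(s) = K_p·G(s)/(1 + K_p·G(s)) = 68.75/(s + 12 + 68.75) = 68.75/(s + 80.75).
Time constant τ = 1/80.75 = 0.0124 s.

τ = 0.0124 s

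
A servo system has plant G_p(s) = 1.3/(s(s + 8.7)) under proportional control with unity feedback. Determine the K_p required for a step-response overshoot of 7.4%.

From %OS = 100·exp(−πζ/√(1−ζ²)) = 7.4%, ζ = −ln(0.074)/√(π²+ln²(0.074)) = 0.6381.
Characteristic equation s² + 8.7s + 1.3K_p = 0 gives ζ = 8.7/(2√(1.3K_p)).
Setting ζ = 0.6381: √(1.3K_p) = 8.7/(2·0.6381) = 6.817, so K_p = 46.47/1.3 = 35.7.

K_p = 35.7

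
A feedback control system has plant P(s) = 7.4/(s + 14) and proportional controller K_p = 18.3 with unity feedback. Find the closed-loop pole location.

s = -149.4

Closed-loop transfer function: T(s) = K_p·P(s)/(1 + K_p·P(s)) = 135.4/(s + 14 + 135.4) = 135.4/(s + 149.4).
The closed-loop pole is at s = −149.4.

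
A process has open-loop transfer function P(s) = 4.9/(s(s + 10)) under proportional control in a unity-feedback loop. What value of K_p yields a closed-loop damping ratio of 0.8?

Closed-loop characteristic equation: s² + 10s + K_p·4.9 = 0.
So ω_n = √(4.9K_p) and 2ζω_n = 10, giving ζ = 10/(2√(4.9K_p)).
Setting ζ = 0.8: √(4.9K_p) = 10/(2·0.8) = 6.25, so K_p = 39.06/4.9 = 7.97.

K_p = 7.97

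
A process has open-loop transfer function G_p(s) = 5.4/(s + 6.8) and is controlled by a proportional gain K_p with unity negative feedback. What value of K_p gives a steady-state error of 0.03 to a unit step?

K_p = 40.7

Steady-state error for a unit step on this type-0 loop is 1/(1 + K_p·G_p(0)).
G_p(0) = 0.7941. Require 1/(1 + K_p·0.7941) = 0.03, so 1 + 0.7941·K_p = 33.33.
K_p = (33.33 − 1)/0.7941 = 40.7.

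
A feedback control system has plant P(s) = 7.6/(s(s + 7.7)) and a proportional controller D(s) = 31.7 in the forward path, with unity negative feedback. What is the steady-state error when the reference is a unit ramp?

0.032

The loop has one pole at the origin (type 1). Velocity error constant K_v = lim_{s→0} s·D(s)P(s) = 31.7·7.6/7.7 = 31.29.
Steady-state error to a unit ramp: e_ss = 1/K_v = 0.032.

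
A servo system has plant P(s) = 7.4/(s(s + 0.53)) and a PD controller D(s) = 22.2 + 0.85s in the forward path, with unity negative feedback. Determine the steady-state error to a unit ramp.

The loop has one pole at the origin (type 1). Velocity error constant K_v = lim_{s→0} s·D(s)P(s) = 22.2·7.4/0.53 = 310.
Steady-state error to a unit ramp: e_ss = 1/K_v = 0.00323.

0.00323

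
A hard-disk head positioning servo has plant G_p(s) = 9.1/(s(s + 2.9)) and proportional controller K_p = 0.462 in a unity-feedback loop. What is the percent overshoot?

4.32%

The closed-loop denominator s² + 2.9s + 4.204 gives ω_n = √4.204 = 2.05 and ζ = 2.9/(2ω_n) = 0.7072.
%OS = 100·exp(−πζ/√(1−ζ²)) = 100·exp(−π·0.7072/√0.4999) = 4.32%.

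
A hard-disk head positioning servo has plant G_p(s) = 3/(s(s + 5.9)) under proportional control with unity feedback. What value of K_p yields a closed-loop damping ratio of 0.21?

K_p = 65.8

Closed-loop characteristic equation: s² + 5.9s + K_p·3 = 0.
So ω_n = √(3K_p) and 2ζω_n = 5.9, giving ζ = 5.9/(2√(3K_p)).
Setting ζ = 0.21: √(3K_p) = 5.9/(2·0.21) = 14.05, so K_p = 197.3/3 = 65.8.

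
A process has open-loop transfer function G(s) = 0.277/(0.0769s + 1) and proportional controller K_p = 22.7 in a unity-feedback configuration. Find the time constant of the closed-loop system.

τ = 0.0106 s

Closed loop: T(s) = K_p·G/(1+K_p·G) = 6.288/(0.0769s + 1 + 6.288), with pole at s = −(1 + 6.288)/0.0769 = −94.77.
Closed-loop time constant τ = 1/94.77 = 0.0106 s.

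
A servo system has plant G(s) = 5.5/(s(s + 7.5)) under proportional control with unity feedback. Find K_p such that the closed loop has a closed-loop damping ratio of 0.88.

K_p = 3.3

Closed-loop characteristic equation: s² + 7.5s + K_p·5.5 = 0.
So ω_n = √(5.5K_p) and 2ζω_n = 7.5, giving ζ = 7.5/(2√(5.5K_p)).
Setting ζ = 0.88: √(5.5K_p) = 7.5/(2·0.88) = 4.261, so K_p = 18.16/5.5 = 3.3.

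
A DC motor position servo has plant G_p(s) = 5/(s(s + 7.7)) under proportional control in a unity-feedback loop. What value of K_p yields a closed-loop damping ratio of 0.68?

K_p = 6.41

Closed-loop characteristic equation: s² + 7.7s + K_p·5 = 0.
So ω_n = √(5K_p) and 2ζω_n = 7.7, giving ζ = 7.7/(2√(5K_p)).
Setting ζ = 0.68: √(5K_p) = 7.7/(2·0.68) = 5.662, so K_p = 32.06/5 = 6.41.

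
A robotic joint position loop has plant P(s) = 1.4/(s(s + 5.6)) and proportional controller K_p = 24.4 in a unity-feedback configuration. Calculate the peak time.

T_p = 0.612 s

Closed-loop characteristic equation: s² + 5.6s + 34.16 = 0, so ω_n = 5.845 rad/s and ζ = 5.6/(2·5.845) = 0.4791.
Damped frequency ω_d = ω_n√(1−ζ²) = 5.13 rad/s, so peak time T_p = π/ω_d = 0.612 s.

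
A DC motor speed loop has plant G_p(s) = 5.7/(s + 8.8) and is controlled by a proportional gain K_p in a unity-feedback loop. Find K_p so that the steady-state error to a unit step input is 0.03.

K_p = 49.9

The loop is type 0, so e_ss(step) = 1/(1 + K_pos) with K_pos = K_p·G_p(0).
G_p(0) = 0.6477. Require 1/(1 + K_p·0.6477) = 0.03, so 1 + 0.6477·K_p = 33.33.
K_p = (33.33 − 1)/0.6477 = 49.9.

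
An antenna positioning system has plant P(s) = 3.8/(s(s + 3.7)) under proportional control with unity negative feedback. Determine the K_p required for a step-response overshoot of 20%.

K_p = 4.33

From %OS = 100·exp(−πζ/√(1−ζ²)) = 20%, ζ = −ln(0.2)/√(π²+ln²(0.2)) = 0.4559.
Characteristic equation s² + 3.7s + 3.8K_p = 0 gives ζ = 3.7/(2√(3.8K_p)).
Setting ζ = 0.4559: √(3.8K_p) = 3.7/(2·0.4559) = 4.057, so K_p = 16.46/3.8 = 4.33.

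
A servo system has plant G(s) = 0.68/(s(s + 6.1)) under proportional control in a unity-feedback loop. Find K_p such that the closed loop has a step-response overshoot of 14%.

From %OS = 100·exp(−πζ/√(1−ζ²)) = 14%, ζ = −ln(0.14)/√(π²+ln²(0.14)) = 0.5305.
Characteristic equation s² + 6.1s + 0.68K_p = 0 gives ζ = 6.1/(2√(0.68K_p)).
Setting ζ = 0.5305: √(0.68K_p) = 6.1/(2·0.5305) = 5.749, so K_p = 33.05/0.68 = 48.6.

K_p = 48.6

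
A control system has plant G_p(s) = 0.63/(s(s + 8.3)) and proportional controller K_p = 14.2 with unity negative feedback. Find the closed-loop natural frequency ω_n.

With unity feedback the closed-loop characteristic equation is s² + 8.3s + 14.2·0.63 = s² + 8.3s + 8.946 = 0.
Matching s² + 2ζω_n s + ω_n²: ω_n = √8.946 = 2.991 rad/s and 2ζω_n = 8.3, so ζ = 8.3/(2·2.991) = 1.39.

ω_n = 2.99 rad/s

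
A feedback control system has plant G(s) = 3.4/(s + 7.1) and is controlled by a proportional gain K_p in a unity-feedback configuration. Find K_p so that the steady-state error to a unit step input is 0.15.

For a type-0 loop with proportional control, e_ss = 1/(1 + K_p·G(0)).
G(0) = 0.4789. Require 1/(1 + K_p·0.4789) = 0.15, so 1 + 0.4789·K_p = 6.667.
K_p = (6.667 − 1)/0.4789 = 11.8.

K_p = 11.8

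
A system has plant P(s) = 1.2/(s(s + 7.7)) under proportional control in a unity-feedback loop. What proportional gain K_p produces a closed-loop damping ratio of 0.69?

K_p = 25.9

Closed-loop characteristic equation: s² + 7.7s + K_p·1.2 = 0.
So ω_n = √(1.2K_p) and 2ζω_n = 7.7, giving ζ = 7.7/(2√(1.2K_p)).
Setting ζ = 0.69: √(1.2K_p) = 7.7/(2·0.69) = 5.58, so K_p = 31.13/1.2 = 25.9.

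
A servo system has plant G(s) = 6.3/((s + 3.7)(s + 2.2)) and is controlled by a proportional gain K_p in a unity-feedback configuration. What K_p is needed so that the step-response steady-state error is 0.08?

K_p = 14.9

For a type-0 loop with proportional control, e_ss = 1/(1 + K_p·G(0)).
G(0) = 0.774. Require 1/(1 + K_p·0.774) = 0.08, so 1 + 0.774·K_p = 12.5.
K_p = (12.5 − 1)/0.774 = 14.9.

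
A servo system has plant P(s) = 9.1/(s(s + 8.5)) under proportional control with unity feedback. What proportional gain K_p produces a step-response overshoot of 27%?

From %OS = 100·exp(−πζ/√(1−ζ²)) = 27%, ζ = −ln(0.27)/√(π²+ln²(0.27)) = 0.3847.
Characteristic equation s² + 8.5s + 9.1K_p = 0 gives ζ = 8.5/(2√(9.1K_p)).
Setting ζ = 0.3847: √(9.1K_p) = 8.5/(2·0.3847) = 11.05, so K_p = 122/9.1 = 13.4.

K_p = 13.4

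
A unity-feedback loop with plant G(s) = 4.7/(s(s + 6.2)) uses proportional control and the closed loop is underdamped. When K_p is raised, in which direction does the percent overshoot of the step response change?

increase

Characteristic equation s² + 6.2s + K_p·4.7 = 0: raising K_p raises ω_n while 2ζω_n = 6.2 is fixed, so ζ falls and overshoot grows.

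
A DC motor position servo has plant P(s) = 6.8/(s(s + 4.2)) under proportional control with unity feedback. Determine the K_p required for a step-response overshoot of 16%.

From %OS = 100·exp(−πζ/√(1−ζ²)) = 16%, ζ = −ln(0.16)/√(π²+ln²(0.16)) = 0.5039.
Characteristic equation s² + 4.2s + 6.8K_p = 0 gives ζ = 4.2/(2√(6.8K_p)).
Setting ζ = 0.5039: √(6.8K_p) = 4.2/(2·0.5039) = 4.168, so K_p = 17.37/6.8 = 2.55.

K_p = 2.55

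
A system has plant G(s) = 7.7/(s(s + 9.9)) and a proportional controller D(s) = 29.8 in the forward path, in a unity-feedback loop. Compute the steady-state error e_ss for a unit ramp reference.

0.0431

The loop has one pole at the origin (type 1). Velocity error constant K_v = lim_{s→0} s·D(s)G(s) = 29.8·7.7/9.9 = 23.18.
Steady-state error to a unit ramp: e_ss = 1/K_v = 0.0431.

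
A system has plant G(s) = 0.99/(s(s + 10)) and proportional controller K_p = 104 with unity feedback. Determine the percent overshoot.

16.9%

From 1 + K_pG(s) = 0: s² + 10s + 103 = 0 ⇒ ω_n = 10.15, ζ = 0.4928.
%OS = 100·exp(−πζ/√(1−ζ²)) = 100·exp(−π·0.4928/√0.7572) = 16.9%.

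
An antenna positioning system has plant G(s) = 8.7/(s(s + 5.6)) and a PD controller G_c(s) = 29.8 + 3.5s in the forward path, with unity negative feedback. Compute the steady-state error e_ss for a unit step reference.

The open loop G_c(s)G(s) has a pole at the origin (type 1), so the static position error constant is infinite and e_ss = 1/(1+∞) = 0.

0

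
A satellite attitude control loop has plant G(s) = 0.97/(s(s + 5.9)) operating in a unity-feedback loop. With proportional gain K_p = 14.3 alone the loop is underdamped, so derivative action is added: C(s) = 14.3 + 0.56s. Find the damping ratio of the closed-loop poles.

ζ = 0.865

Forward path: (14.3 + 0.56s)·0.97/(s(s+5.9)). The closed-loop characteristic equation is s² + (5.9 + 0.97·0.56)s + 0.97·14.3 = 0.
That is s² + 6.443s + 13.87 = 0, so ω_n = 3.724 rad/s and ζ = 6.443/(2·3.724) = 0.865.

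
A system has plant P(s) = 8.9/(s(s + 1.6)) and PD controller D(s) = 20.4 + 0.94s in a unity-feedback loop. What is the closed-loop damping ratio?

ζ = 0.37

Forward path: (20.4 + 0.94s)·8.9/(s(s+1.6)). The closed-loop characteristic equation is s² + (1.6 + 8.9·0.94)s + 8.9·20.4 = 0.
That is s² + 9.966s + 181.6 = 0, so ω_n = 13.47 rad/s and ζ = 9.966/(2·13.47) = 0.3698.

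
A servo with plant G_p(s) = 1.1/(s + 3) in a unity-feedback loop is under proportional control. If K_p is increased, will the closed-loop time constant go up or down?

decrease

Closed-loop pole is at s = −(3+K_p·1.1); larger K_p moves it further left, so τ = 1/(3+K_p·1.1) decreases.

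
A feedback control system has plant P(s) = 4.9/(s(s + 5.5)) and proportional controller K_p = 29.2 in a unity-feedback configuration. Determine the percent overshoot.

47.6%

From 1 + K_pP(s) = 0: s² + 5.5s + 143.1 = 0 ⇒ ω_n = 11.96, ζ = 0.2299.
%OS = 100·exp(−πζ/√(1−ζ²)) = 100·exp(−π·0.2299/√0.9471) = 47.6%.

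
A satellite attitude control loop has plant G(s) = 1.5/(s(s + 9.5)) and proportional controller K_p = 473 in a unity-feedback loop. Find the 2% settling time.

Closed-loop characteristic equation: s² + 9.5s + 709.5 = 0, so ω_n = 26.64 rad/s and ζ = 9.5/(2·26.64) = 0.1783.
2% settling time T_s ≈ 4/(ζω_n) = 4/4.75 = 0.842 s.

T_s ≈ 0.842 s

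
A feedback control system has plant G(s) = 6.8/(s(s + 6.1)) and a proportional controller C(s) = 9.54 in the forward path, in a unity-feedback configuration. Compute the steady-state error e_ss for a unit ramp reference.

The loop has one pole at the origin (type 1). Velocity error constant K_v = lim_{s→0} s·C(s)G(s) = 9.54·6.8/6.1 = 10.63.
Steady-state error to a unit ramp: e_ss = 1/K_v = 0.094.

0.094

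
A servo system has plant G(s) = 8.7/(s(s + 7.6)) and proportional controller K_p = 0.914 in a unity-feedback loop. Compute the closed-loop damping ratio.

ζ = 1.35

1 + K_p·G(s) = 0 gives s² + 7.6s + 7.952 = 0.
Matching s² + 2ζω_n s + ω_n²: ω_n = √7.952 = 2.82 rad/s and 2ζω_n = 7.6, so ζ = 7.6/(2·2.82) = 1.35.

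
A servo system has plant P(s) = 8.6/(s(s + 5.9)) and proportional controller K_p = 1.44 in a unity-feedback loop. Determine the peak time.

The closed-loop denominator s² + 5.9s + 12.38 gives ω_n = √12.38 = 3.519 and ζ = 5.9/(2ω_n) = 0.8383.
Damped frequency ω_d = ω_n√(1−ζ²) = 1.919 rad/s, so peak time T_p = π/ω_d = 1.64 s.

T_p = 1.64 s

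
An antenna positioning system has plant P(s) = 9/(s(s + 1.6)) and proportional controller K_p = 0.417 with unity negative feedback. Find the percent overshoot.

Closed-loop characteristic equation: s² + 1.6s + 3.753 = 0, so ω_n = 1.937 rad/s and ζ = 1.6/(2·1.937) = 0.413.
%OS = 100·exp(−πζ/√(1−ζ²)) = 100·exp(−π·0.413/√0.8295) = 24.1%.

24.1%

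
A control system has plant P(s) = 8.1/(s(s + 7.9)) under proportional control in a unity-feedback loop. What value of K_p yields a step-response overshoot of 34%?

K_p = 18.3

From %OS = 100·exp(−πζ/√(1−ζ²)) = 34%, ζ = −ln(0.34)/√(π²+ln²(0.34)) = 0.3248.
Characteristic equation s² + 7.9s + 8.1K_p = 0 gives ζ = 7.9/(2√(8.1K_p)).
Setting ζ = 0.3248: √(8.1K_p) = 7.9/(2·0.3248) = 12.16, so K_p = 147.9/8.1 = 18.3.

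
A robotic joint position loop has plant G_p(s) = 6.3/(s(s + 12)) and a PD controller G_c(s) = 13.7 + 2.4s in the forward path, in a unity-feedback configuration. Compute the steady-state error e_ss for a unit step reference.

0

The open loop G_c(s)G_p(s) has a pole at the origin (type 1), so the static position error constant is infinite and e_ss = 1/(1+∞) = 0.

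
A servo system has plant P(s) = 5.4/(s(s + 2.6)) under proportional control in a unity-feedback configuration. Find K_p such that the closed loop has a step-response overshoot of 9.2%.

K_p = 0.856

From %OS = 100·exp(−πζ/√(1−ζ²)) = 9.2%, ζ = −ln(0.092)/√(π²+ln²(0.092)) = 0.6048.
Characteristic equation s² + 2.6s + 5.4K_p = 0 gives ζ = 2.6/(2√(5.4K_p)).
Setting ζ = 0.6048: √(5.4K_p) = 2.6/(2·0.6048) = 2.149, so K_p = 4.62/5.4 = 0.856.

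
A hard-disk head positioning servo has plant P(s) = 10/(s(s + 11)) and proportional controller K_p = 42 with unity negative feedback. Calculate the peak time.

From 1 + K_pP(s) = 0: s² + 11s + 420 = 0 ⇒ ω_n = 20.49, ζ = 0.2684.
Damped frequency ω_d = ω_n√(1−ζ²) = 19.74 rad/s, so peak time T_p = π/ω_d = 0.159 s.

T_p = 0.159 s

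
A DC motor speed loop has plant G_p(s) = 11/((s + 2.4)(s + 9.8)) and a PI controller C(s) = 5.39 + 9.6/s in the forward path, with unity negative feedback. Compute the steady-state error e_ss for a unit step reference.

The open loop C(s)G_p(s) has a pole at the origin (type 1), so the static position error constant is infinite and e_ss = 1/(1+∞) = 0.

0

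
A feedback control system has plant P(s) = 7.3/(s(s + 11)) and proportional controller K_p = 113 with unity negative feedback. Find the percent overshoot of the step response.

54.2%

From 1 + K_pP(s) = 0: s² + 11s + 824.9 = 0 ⇒ ω_n = 28.72, ζ = 0.1915.
%OS = 100·exp(−πζ/√(1−ζ²)) = 100·exp(−π·0.1915/√0.9633) = 54.2%.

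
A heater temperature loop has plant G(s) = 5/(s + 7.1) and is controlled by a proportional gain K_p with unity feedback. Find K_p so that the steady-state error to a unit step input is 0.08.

The loop is type 0, so e_ss(step) = 1/(1 + K_pos) with K_pos = K_p·G(0).
G(0) = 0.7042. Require 1/(1 + K_p·0.7042) = 0.08, so 1 + 0.7042·K_p = 12.5.
K_p = (12.5 − 1)/0.7042 = 16.3.

K_p = 16.3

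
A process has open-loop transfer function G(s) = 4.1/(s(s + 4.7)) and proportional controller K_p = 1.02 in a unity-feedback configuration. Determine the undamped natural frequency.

ω_n = 2.04 rad/s

With unity feedback the closed-loop characteristic equation is s² + 4.7s + 1.02·4.1 = s² + 4.7s + 4.182 = 0.
So ω_n² = 4.182 ⇒ ω_n = 2.045 rad/s, and ζ = 4.7/(2ω_n) = 1.15.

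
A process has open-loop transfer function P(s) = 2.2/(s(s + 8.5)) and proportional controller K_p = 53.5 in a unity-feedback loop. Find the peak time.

T_p = 0.315 s

Closed-loop characteristic equation: s² + 8.5s + 117.7 = 0, so ω_n = 10.85 rad/s and ζ = 8.5/(2·10.85) = 0.3917.
Damped frequency ω_d = ω_n√(1−ζ²) = 9.982 rad/s, so peak time T_p = π/ω_d = 0.315 s.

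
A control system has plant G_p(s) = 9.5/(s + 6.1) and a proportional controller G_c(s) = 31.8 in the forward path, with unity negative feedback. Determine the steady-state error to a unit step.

0.0198

The loop is type 0. Static position error constant K_pos = G_c(0)·G_p(0) = 31.8·1.557 = 49.52.
Steady-state error to a unit step: e_ss = 1/(1+K_pos) = 1/50.52 = 0.0198.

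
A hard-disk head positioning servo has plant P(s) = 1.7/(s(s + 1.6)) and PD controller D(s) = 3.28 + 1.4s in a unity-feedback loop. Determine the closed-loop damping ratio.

Forward path: (3.28 + 1.4s)·1.7/(s(s+1.6)). The closed-loop characteristic equation is s² + (1.6 + 1.7·1.4)s + 1.7·3.28 = 0.
That is s² + 3.98s + 5.576 = 0, so ω_n = 2.361 rad/s and ζ = 3.98/(2·2.361) = 0.8427.

ζ = 0.843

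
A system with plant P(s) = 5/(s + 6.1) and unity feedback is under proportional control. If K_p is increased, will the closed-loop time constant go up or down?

Closed-loop pole is at s = −(6.1+K_p·5); larger K_p moves it further left, so τ = 1/(6.1+K_p·5) decreases.

decrease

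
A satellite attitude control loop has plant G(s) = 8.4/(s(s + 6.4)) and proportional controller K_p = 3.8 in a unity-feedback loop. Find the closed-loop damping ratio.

ζ = 0.566

With unity feedback the closed-loop characteristic equation is s² + 6.4s + 3.8·8.4 = s² + 6.4s + 31.92 = 0.
So ω_n² = 31.92 ⇒ ω_n = 5.65 rad/s, and ζ = 6.4/(2ω_n) = 0.566.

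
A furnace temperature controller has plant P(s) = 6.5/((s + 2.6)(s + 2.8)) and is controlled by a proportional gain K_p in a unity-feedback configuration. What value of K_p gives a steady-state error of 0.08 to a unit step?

The loop is type 0, so e_ss(step) = 1/(1 + K_pos) with K_pos = K_p·P(0).
P(0) = 0.8929. Require 1/(1 + K_p·0.8929) = 0.08, so 1 + 0.8929·K_p = 12.5.
K_p = (12.5 − 1)/0.8929 = 12.9.

K_p = 12.9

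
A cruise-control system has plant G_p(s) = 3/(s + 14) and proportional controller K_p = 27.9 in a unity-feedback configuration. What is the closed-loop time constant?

τ = 0.0102 s

Closed-loop transfer function: T(s) = K_p·G_p(s)/(1 + K_p·G_p(s)) = 83.7/(s + 14 + 83.7) = 83.7/(s + 97.7).
Time constant τ = 1/97.7 = 0.0102 s.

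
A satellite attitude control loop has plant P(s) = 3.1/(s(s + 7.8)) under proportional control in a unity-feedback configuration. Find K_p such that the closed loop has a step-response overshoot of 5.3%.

From %OS = 100·exp(−πζ/√(1−ζ²)) = 5.3%, ζ = −ln(0.053)/√(π²+ln²(0.053)) = 0.683.
Characteristic equation s² + 7.8s + 3.1K_p = 0 gives ζ = 7.8/(2√(3.1K_p)).
Setting ζ = 0.683: √(3.1K_p) = 7.8/(2·0.683) = 5.71, so K_p = 32.61/3.1 = 10.5.

K_p = 10.5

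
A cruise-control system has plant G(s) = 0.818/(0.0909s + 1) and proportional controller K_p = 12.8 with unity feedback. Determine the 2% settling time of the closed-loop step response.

T_s ≈ 0.0317 s

Closed loop: T(s) = K_p·G/(1+K_p·G) = 10.47/(0.0909s + 1 + 10.47), with pole at s = −(1 + 10.47)/0.0909 = −126.2.
τ = 1/126.2 = 0.007925 s, so 2% settling time ≈ 4τ = 0.0317 s.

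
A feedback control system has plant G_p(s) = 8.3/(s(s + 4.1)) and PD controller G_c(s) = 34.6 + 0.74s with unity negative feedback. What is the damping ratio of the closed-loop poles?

Forward path: (34.6 + 0.74s)·8.3/(s(s+4.1)). The closed-loop characteristic equation is s² + (4.1 + 8.3·0.74)s + 8.3·34.6 = 0.
That is s² + 10.24s + 287.2 = 0, so ω_n = 16.95 rad/s and ζ = 10.24/(2·16.95) = 0.3022.

ζ = 0.302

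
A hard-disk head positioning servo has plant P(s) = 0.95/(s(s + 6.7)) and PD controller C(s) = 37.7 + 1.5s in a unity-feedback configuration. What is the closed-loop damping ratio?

ζ = 0.679

Forward path: (37.7 + 1.5s)·0.95/(s(s+6.7)). The closed-loop characteristic equation is s² + (6.7 + 0.95·1.5)s + 0.95·37.7 = 0.
That is s² + 8.125s + 35.81 = 0, so ω_n = 5.985 rad/s and ζ = 8.125/(2·5.985) = 0.6788.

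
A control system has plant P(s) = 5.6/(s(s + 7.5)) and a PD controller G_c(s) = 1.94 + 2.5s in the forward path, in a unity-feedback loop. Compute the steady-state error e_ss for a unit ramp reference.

The loop has one pole at the origin (type 1). Velocity error constant K_v = lim_{s→0} s·G_c(s)P(s) = 1.94·5.6/7.5 = 1.449.
Steady-state error to a unit ramp: e_ss = 1/K_v = 0.69.

0.69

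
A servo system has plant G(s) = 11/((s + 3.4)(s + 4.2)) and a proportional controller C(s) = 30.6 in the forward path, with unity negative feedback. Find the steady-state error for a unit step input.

The loop is type 0. Static position error constant K_pos = C(0)·G(0) = 30.6·0.7703 = 23.57.
Steady-state error to a unit step: e_ss = 1/(1+K_pos) = 1/24.57 = 0.0407.

0.0407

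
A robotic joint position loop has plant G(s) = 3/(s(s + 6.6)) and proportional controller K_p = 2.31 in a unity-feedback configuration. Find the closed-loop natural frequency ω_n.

The closed-loop denominator is s(s+6.6) + 2.31·3 = s² + 6.6s + 6.93.
Matching s² + 2ζω_n s + ω_n²: ω_n = √6.93 = 2.632 rad/s and 2ζω_n = 6.6, so ζ = 6.6/(2·2.632) = 1.25.

ω_n = 2.63 rad/s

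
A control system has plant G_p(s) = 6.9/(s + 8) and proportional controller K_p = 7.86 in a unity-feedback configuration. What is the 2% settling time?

T_s ≈ 0.0643 s

Closed-loop transfer function: T(s) = K_p·G_p(s)/(1 + K_p·G_p(s)) = 54.23/(s + 8 + 54.23) = 54.23/(s + 62.23).
Time constant τ = 1/62.23 = 0.01607 s, so the 2% settling time is about 4τ = 0.0643 s.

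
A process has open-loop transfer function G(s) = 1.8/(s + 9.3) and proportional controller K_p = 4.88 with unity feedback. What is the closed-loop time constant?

τ = 0.0553 s

Closed-loop transfer function: T(s) = K_p·G(s)/(1 + K_p·G(s)) = 8.784/(s + 9.3 + 8.784) = 8.784/(s + 18.08).
Time constant τ = 1/18.08 = 0.0553 s.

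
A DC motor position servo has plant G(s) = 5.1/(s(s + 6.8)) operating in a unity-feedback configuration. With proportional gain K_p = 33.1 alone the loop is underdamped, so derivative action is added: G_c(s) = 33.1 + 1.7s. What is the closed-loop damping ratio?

Forward path: (33.1 + 1.7s)·5.1/(s(s+6.8)). The closed-loop characteristic equation is s² + (6.8 + 5.1·1.7)s + 5.1·33.1 = 0.
That is s² + 15.47s + 168.8 = 0, so ω_n = 12.99 rad/s and ζ = 15.47/(2·12.99) = 0.5953.

ζ = 0.595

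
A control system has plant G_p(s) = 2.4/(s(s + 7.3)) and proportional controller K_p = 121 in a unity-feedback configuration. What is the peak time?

Closed-loop characteristic equation: s² + 7.3s + 290.4 = 0, so ω_n = 17.04 rad/s and ζ = 7.3/(2·17.04) = 0.2142.
Damped frequency ω_d = ω_n√(1−ζ²) = 16.65 rad/s, so peak time T_p = π/ω_d = 0.189 s.

T_p = 0.189 s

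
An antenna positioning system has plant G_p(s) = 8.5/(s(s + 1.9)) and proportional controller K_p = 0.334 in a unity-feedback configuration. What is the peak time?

Closed-loop characteristic equation: s² + 1.9s + 2.839 = 0, so ω_n = 1.685 rad/s and ζ = 1.9/(2·1.685) = 0.5638.
Damped frequency ω_d = ω_n√(1−ζ²) = 1.392 rad/s, so peak time T_p = π/ω_d = 2.26 s.

T_p = 2.26 s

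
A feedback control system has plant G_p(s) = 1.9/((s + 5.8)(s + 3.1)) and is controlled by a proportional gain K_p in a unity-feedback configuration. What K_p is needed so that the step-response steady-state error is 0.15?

For a type-0 loop with proportional control, e_ss = 1/(1 + K_p·G_p(0)).
G_p(0) = 0.1057. Require 1/(1 + K_p·0.1057) = 0.15, so 1 + 0.1057·K_p = 6.667.
K_p = (6.667 − 1)/0.1057 = 53.6.

K_p = 53.6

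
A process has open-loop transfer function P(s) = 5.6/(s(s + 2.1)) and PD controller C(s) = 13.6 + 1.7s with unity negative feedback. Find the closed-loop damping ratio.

ζ = 0.666

Forward path: (13.6 + 1.7s)·5.6/(s(s+2.1)). The closed-loop characteristic equation is s² + (2.1 + 5.6·1.7)s + 5.6·13.6 = 0.
That is s² + 11.62s + 76.16 = 0, so ω_n = 8.727 rad/s and ζ = 11.62/(2·8.727) = 0.6658.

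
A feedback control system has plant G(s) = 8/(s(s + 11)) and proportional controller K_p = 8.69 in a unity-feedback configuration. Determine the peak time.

T_p = 0.501 s

From 1 + K_pG(s) = 0: s² + 11s + 69.52 = 0 ⇒ ω_n = 8.338, ζ = 0.6596.
Damped frequency ω_d = ω_n√(1−ζ²) = 6.267 rad/s, so peak time T_p = π/ω_d = 0.501 s.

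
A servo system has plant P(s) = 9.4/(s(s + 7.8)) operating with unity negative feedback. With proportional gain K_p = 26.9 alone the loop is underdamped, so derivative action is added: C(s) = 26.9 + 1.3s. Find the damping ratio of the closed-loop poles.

ζ = 0.629

Forward path: (26.9 + 1.3s)·9.4/(s(s+7.8)). The closed-loop characteristic equation is s² + (7.8 + 9.4·1.3)s + 9.4·26.9 = 0.
That is s² + 20.02s + 252.9 = 0, so ω_n = 15.9 rad/s and ζ = 20.02/(2·15.9) = 0.6295.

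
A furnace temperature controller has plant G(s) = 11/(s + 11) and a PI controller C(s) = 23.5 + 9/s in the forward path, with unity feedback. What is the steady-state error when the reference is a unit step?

0

The open loop C(s)G(s) has a pole at the origin (type 1), so the static position error constant is infinite and e_ss = 1/(1+∞) = 0.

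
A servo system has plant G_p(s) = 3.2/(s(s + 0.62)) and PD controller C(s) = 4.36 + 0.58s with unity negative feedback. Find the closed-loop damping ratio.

Forward path: (4.36 + 0.58s)·3.2/(s(s+0.62)). The closed-loop characteristic equation is s² + (0.62 + 3.2·0.58)s + 3.2·4.36 = 0.
That is s² + 2.476s + 13.95 = 0, so ω_n = 3.735 rad/s and ζ = 2.476/(2·3.735) = 0.3314.

ζ = 0.331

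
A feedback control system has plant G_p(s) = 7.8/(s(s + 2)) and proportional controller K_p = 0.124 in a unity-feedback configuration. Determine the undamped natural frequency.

With unity feedback the closed-loop characteristic equation is s² + 2s + 0.124·7.8 = s² + 2s + 0.9672 = 0.
Matching s² + 2ζω_n s + ω_n²: ω_n = √0.9672 = 0.9835 rad/s and 2ζω_n = 2, so ζ = 2/(2·0.9835) = 1.02.

ω_n = 0.983 rad/s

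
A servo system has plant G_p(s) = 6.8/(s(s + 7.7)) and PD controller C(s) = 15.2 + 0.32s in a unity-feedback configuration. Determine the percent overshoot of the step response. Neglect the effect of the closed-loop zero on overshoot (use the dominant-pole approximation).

Forward path: (15.2 + 0.32s)·6.8/(s(s+7.7)). The closed-loop characteristic equation is s² + (7.7 + 6.8·0.32)s + 6.8·15.2 = 0.
That is s² + 9.876s + 103.4 = 0, so ω_n = 10.17 rad/s and ζ = 9.876/(2·10.17) = 0.4857.
%OS = 100·exp(−πζ/√(1−ζ²)) = 17.5%.

17.5%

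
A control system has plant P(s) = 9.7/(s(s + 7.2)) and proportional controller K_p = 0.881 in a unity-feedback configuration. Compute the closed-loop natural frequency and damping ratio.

1 + K_p·P(s) = 0 gives s² + 7.2s + 8.546 = 0.
So ω_n² = 8.546 ⇒ ω_n = 2.923 rad/s, and ζ = 7.2/(2ω_n) = 1.23.

ω_n = 2.92 rad/s, ζ = 1.23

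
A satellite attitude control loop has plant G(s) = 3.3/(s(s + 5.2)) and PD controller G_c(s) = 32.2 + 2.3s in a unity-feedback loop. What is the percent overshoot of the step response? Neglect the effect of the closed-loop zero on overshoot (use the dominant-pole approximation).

8.33%

Forward path: (32.2 + 2.3s)·3.3/(s(s+5.2)). The closed-loop characteristic equation is s² + (5.2 + 3.3·2.3)s + 3.3·32.2 = 0.
That is s² + 12.79s + 106.3 = 0, so ω_n = 10.31 rad/s and ζ = 12.79/(2·10.31) = 0.6204.
%OS = 100·exp(−πζ/√(1−ζ²)) = 8.33%.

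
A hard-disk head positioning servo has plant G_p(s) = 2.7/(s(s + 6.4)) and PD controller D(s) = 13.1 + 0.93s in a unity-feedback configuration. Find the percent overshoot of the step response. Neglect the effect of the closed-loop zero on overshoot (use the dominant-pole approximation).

Forward path: (13.1 + 0.93s)·2.7/(s(s+6.4)). The closed-loop characteristic equation is s² + (6.4 + 2.7·0.93)s + 2.7·13.1 = 0.
That is s² + 8.911s + 35.37 = 0, so ω_n = 5.947 rad/s and ζ = 8.911/(2·5.947) = 0.7492.
%OS = 100·exp(−πζ/√(1−ζ²)) = 2.86%.

2.86%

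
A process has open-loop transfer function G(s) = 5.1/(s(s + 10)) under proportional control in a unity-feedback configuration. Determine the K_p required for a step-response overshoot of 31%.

From %OS = 100·exp(−πζ/√(1−ζ²)) = 31%, ζ = −ln(0.31)/√(π²+ln²(0.31)) = 0.3493.
Characteristic equation s² + 10s + 5.1K_p = 0 gives ζ = 10/(2√(5.1K_p)).
Setting ζ = 0.3493: √(5.1K_p) = 10/(2·0.3493) = 14.31, so K_p = 204.9/5.1 = 40.2.

K_p = 40.2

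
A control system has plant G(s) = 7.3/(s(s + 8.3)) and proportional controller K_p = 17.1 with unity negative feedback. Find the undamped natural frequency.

ω_n = 11.2 rad/s

1 + K_p·G(s) = 0 gives s² + 8.3s + 124.8 = 0.
So ω_n² = 124.8 ⇒ ω_n = 11.17 rad/s, and ζ = 8.3/(2ω_n) = 0.371.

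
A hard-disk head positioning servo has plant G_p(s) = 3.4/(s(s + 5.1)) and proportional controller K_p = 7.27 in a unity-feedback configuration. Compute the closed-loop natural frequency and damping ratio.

The closed-loop denominator is s(s+5.1) + 7.27·3.4 = s² + 5.1s + 24.72.
So ω_n² = 24.72 ⇒ ω_n = 4.972 rad/s, and ζ = 5.1/(2ω_n) = 0.513.

ω_n = 4.97 rad/s, ζ = 0.513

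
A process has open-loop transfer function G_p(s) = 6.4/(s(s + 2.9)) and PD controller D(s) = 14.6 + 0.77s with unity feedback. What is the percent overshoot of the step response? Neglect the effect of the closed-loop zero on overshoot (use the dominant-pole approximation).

Forward path: (14.6 + 0.77s)·6.4/(s(s+2.9)). The closed-loop characteristic equation is s² + (2.9 + 6.4·0.77)s + 6.4·14.6 = 0.
That is s² + 7.828s + 93.44 = 0, so ω_n = 9.666 rad/s and ζ = 7.828/(2·9.666) = 0.4049.
%OS = 100·exp(−πζ/√(1−ζ²)) = 24.9%.

24.9%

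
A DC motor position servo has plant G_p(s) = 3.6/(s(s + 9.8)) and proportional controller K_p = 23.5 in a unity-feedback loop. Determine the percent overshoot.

13.8%

From 1 + K_pG_p(s) = 0: s² + 9.8s + 84.6 = 0 ⇒ ω_n = 9.198, ζ = 0.5327.
%OS = 100·exp(−πζ/√(1−ζ²)) = 100·exp(−π·0.5327/√0.7162) = 13.8%.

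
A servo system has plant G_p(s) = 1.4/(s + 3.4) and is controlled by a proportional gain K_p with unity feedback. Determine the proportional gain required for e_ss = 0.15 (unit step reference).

The loop is type 0, so e_ss(step) = 1/(1 + K_pos) with K_pos = K_p·G_p(0).
G_p(0) = 0.4118. Require 1/(1 + K_p·0.4118) = 0.15, so 1 + 0.4118·K_p = 6.667.
K_p = (6.667 − 1)/0.4118 = 13.8.

K_p = 13.8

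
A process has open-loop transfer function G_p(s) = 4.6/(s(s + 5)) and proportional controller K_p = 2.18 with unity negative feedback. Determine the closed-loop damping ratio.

1 + K_p·G_p(s) = 0 gives s² + 5s + 10.03 = 0.
So ω_n² = 10.03 ⇒ ω_n = 3.167 rad/s, and ζ = 5/(2ω_n) = 0.789.

ζ = 0.789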